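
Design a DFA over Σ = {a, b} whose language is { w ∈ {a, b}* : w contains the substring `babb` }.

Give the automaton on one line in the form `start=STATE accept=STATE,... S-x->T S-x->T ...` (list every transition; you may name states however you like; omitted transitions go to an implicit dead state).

start=q0 accept=q4 q0-a->q0 q0-b->q1 q1-a->q2 q1-b->q1 q2-a->q0 q2-b->q3 q3-a->q2 q3-b->q4 q4-a->q4 q4-b->q4

States q0..q3 record the length of the longest prefix of `babb` that matches the current input suffix. Reaching q4 means `babb` has been seen, and we stay there forever. Accept from q4.
        a   b  
>  q0   q0  q1 
   q1   q2  q1 
   q2   q0  q3 
   q3   q2  q4 
 * q4   q4  q4 
(> = start, * = accepting)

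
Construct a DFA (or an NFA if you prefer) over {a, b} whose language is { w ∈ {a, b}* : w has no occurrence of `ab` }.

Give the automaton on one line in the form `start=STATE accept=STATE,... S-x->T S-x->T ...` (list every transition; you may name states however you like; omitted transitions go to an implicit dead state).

Track partial matches of the forbidden pattern `ab`. State S2 is a dead state reached once `ab` has occurred; every other state accepts. S0 means no part of `ab` is currently matched.
        a   b  
>* S0   S1  S0 
 * S1   S1  S2 
   S2   S2  S2 
(> = start, * = accepting)

start=S0 accept=S0,S1 S0-a->S1 S0-b->S0 S1-a->S1 S1-b->S2 S2-a->S2 S2-b->S2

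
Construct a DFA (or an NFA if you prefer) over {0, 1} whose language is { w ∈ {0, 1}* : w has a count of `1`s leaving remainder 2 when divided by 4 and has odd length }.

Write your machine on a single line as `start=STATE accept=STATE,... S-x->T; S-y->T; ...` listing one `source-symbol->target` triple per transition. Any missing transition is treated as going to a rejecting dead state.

start=q0; accept=q5; q0-0->q1; q0-1->q2; q1-0->q0; q1-1->q3; q2-0->q3; q2-1->q4; q3-0->q2; q3-1->q5; q4-0->q5; q4-1->q6; q5-0->q4; q5-1->q7; q6-0->q7; q6-1->q0; q7-0->q6; q7-1->q1

Handle the two conditions separately and then intersect. One (4 states) tracks the count of `1`s modulo 4; the other (2 states) tracks the input length modulo 2. Each combined state is a pair, one component from each; accept when both components accept.
An 8-state machine:
        0   1  
>  q0   q1  q2 
   q1   q0  q3 
   q2   q3  q4 
   q3   q2  q5 
   q4   q5  q6 
 * q5   q4  q7 
   q6   q7  q0 
   q7   q6  q1 
(> = start, * = accepting)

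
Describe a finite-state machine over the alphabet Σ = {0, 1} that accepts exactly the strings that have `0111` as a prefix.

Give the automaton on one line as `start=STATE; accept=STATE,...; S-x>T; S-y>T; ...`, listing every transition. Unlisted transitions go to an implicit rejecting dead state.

start=A; accept=E; A-0>B; A-1>F; B-0>F; B-1>C; C-0>F; C-1>D; D-0>F; D-1>E; E-0>E; E-1>E; F-0>F; F-1>F

Check the first 4 symbols one by one: A through D record how many have matched `0111` so far; any wrong symbol goes to the dead state F. After all 4 match we enter the accepting sink E.
With 6 states:
       0  1 
>  A   B  F 
   B   F  C 
   C   F  D 
   D   F  E 
 * E   E  E 
   F   F  F 
(> = start, * = accepting)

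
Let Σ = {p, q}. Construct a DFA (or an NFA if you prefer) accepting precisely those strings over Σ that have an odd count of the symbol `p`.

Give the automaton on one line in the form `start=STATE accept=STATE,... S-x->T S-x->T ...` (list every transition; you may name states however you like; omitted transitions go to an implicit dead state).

The only thing that matters is how many `p`s have appeared, reduced mod 2. Use one state per residue: S0 for 0, …, S1 for 1. Reading `p` moves to the next residue; anything else stays put. S1 is accepting.
2 states suffice.
        p   q  
>  S0   S1  S0 
 * S1   S0  S1 
(> = start, * = accepting)

start=S0 accept=S1 S0-p->S1 S0-q->S0 S1-p->S0 S1-q->S1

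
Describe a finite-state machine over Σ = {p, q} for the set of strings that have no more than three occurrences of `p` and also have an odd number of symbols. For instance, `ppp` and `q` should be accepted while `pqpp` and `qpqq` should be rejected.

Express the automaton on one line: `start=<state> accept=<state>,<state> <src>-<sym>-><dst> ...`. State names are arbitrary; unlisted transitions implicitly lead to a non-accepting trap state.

Run two small machines in parallel and take their product. The first has 5 states tracking the count of `p`s, saturating at 4; the second has 2 states tracking the input length modulo 2. A product state is a pair (one from each), accepting exactly when both do. After merging equivalent states the machine shrinks.
9 states suffice.
        p   q  
>  s0   s1  s2 
 * s1   s3  s4 
 * s2   s4  s0 
   s3   s5  s6 
   s4   s6  s1 
 * s5   s7  s8 
 * s6   s8  s3 
   s7   s7  s7 
   s8   s7  s5 
(> = start, * = accepting)

start=s0 accept=s1,s2,s5,s6 s0-p->s1 s0-q->s2 s1-p->s3 s1-q->s4 s2-p->s4 s2-q->s0 s3-p->s5 s3-q->s6 s4-p->s6 s4-q->s1 s5-p->s7 s5-q->s8 s6-p->s8 s6-q->s3 s7-p->s7 s7-q->s7 s8-p->s7 s8-q->s5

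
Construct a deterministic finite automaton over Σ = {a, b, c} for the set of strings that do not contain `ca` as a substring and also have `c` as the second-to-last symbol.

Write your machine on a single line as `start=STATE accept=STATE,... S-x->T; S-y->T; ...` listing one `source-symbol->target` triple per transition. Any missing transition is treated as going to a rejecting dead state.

Handle the two conditions separately and then intersect. The first has 3 states tracking partial matches of the forbidden pattern `ca`; the second has 13 states tracking the last 2 symbols read. A product state is a pair (one from each), accepting exactly when both do. Minimizing collapses redundant product states.
        a   b   c  
>  s0   s0  s0  s1 
   s1   s2  s3  s4 
   s2   s2  s2  s2 
 * s3   s0  s0  s1 
 * s4   s2  s3  s4 
(> = start, * = accepting)

start=s0; accept=s3,s4; s0-a->s0; s0-b->s0; s0-c->s1; s1-a->s2; s1-b->s3; s1-c->s4; s2-a->s2; s2-b->s2; s2-c->s2; s3-a->s0; s3-b->s0; s3-c->s1; s4-a->s2; s4-b->s3; s4-c->s4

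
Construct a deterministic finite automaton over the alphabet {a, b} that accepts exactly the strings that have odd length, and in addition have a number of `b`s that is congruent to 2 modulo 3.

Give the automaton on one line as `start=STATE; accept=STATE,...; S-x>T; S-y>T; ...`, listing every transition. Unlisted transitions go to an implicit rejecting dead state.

start=q0; accept=q5; q0-a>q1; q0-b>q2; q1-a>q0; q1-b>q3; q2-a>q3; q2-b>q4; q3-a>q2; q3-b>q5; q4-a>q5; q4-b>q1; q5-a>q4; q5-b>q0

Build one automaton per condition and run them in lockstep. The first has 2 states tracking the input length modulo 2; the second has 3 states tracking the count of `b`s modulo 3. A product state is a pair (one from each), accepting exactly when both do.
With 6 states:
        a   b  
>  q0   q1  q2 
   q1   q0  q3 
   q2   q3  q4 
   q3   q2  q5 
   q4   q5  q1 
 * q5   q4  q0 
(> = start, * = accepting)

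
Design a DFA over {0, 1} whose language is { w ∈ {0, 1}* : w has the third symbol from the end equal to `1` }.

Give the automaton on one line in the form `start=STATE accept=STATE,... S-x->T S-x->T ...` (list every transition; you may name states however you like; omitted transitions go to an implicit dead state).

A DFA must remember the last 3 symbols (since which symbol is third-to-last isn't known until the input ends). Use one state per possible window of the last ≤3 symbols; accept from those whose window starts with `1`.
A 15-state machine:
       0  1 
>  A   B  C 
   B   D  E 
   C   F  G 
   D   H  I 
   E   J  K 
   F   L  M 
   G   N  O 
   H   H  I 
   I   J  K 
   J   L  M 
   K   N  O 
 * L   H  I 
 * M   J  K 
 * N   L  M 
 * O   N  O 
(> = start, * = accepting)

start=A accept=L,M,N,O A-0->B A-1->C B-0->D B-1->E C-0->F C-1->G D-0->H D-1->I E-0->J E-1->K F-0->L F-1->M G-0->N G-1->O H-0->H H-1->I I-0->J I-1->K J-0->L J-1->M K-0->N K-1->O L-0->H L-1->I M-0->J M-1->K N-0->L N-1->M O-0->N O-1->O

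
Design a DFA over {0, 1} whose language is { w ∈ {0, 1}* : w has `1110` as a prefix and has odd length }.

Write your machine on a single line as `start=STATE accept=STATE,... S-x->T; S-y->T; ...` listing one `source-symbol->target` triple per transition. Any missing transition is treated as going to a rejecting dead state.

start=S0; accept=S6; S0-0->S1; S0-1->S2; S1-0->S1; S1-1->S1; S2-0->S1; S2-1->S3; S3-0->S1; S3-1->S4; S4-0->S5; S4-1->S1; S5-0->S6; S5-1->S6; S6-0->S5; S6-1->S5

Build one automaton per condition and run them in lockstep. The first has 6 states tracking whether the input so far still matches the prefix `1110`; the second has 2 states tracking the input length modulo 2. A product state is a pair (one from each), accepting exactly when both do. Equivalent product states are then merged.
7 states suffice.
        0   1  
>  S0   S1  S2 
   S1   S1  S1 
   S2   S1  S3 
   S3   S1  S4 
   S4   S5  S1 
   S5   S6  S6 
 * S6   S5  S5 
(> = start, * = accepting)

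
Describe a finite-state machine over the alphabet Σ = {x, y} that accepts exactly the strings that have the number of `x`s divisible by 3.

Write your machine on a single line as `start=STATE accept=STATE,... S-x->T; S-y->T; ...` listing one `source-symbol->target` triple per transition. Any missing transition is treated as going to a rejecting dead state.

start=q0; accept=q0; q0-x->q1; q0-y->q0; q1-x->q2; q1-y->q1; q2-x->q0; q2-y->q2

The only thing that matters is how many `x`s have appeared, reduced mod 3. Use one state per residue: q0 for 0, …, q2 for 2. Reading `x` moves to the next residue; anything else stays put. q0 is accepting.
        x   y  
>* q0   q1  q0 
   q1   q2  q1 
   q2   q0  q2 
(> = start, * = accepting)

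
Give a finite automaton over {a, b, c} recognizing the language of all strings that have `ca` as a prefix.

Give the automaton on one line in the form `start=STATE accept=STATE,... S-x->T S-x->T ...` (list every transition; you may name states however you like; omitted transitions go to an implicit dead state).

start=s0 accept=s2 s0-a->s3 s0-b->s3 s0-c->s1 s1-a->s2 s1-b->s3 s1-c->s3 s2-a->s2 s2-b->s2 s2-c->s2 s3-a->s3 s3-b->s3 s3-c->s3

Check the first 2 symbols one by one: s0 through s1 record how many have matched `ca` so far; any wrong symbol goes to the dead state s3. After all 2 match we enter the accepting sink s2.
4 states suffice.
        a   b   c  
>  s0   s3  s3  s1 
   s1   s2  s3  s3 
 * s2   s2  s2  s2 
   s3   s3  s3  s3 
(> = start, * = accepting)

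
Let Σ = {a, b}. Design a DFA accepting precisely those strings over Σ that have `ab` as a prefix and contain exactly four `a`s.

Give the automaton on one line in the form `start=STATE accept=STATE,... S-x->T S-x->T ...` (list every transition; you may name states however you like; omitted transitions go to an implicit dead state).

Handle the two conditions separately and then intersect. The first has 4 states tracking whether the input so far still matches the prefix `ab`; the second has 6 states tracking the count of `a`s, saturating at 5. A product state is a pair (one from each), accepting exactly when both do. Minimizing collapses redundant product states.
7 states suffice.
        a   b  
>  S0   S1  S2 
   S1   S2  S3 
   S2   S2  S2 
   S3   S4  S3 
   S4   S5  S4 
   S5   S6  S5 
 * S6   S2  S6 
(> = start, * = accepting)

start=S0 accept=S6 S0-a->S1 S0-b->S2 S1-a->S2 S1-b->S3 S2-a->S2 S2-b->S2 S3-a->S4 S3-b->S3 S4-a->S5 S4-b->S4 S5-a->S6 S5-b->S5 S6-a->S2 S6-b->S6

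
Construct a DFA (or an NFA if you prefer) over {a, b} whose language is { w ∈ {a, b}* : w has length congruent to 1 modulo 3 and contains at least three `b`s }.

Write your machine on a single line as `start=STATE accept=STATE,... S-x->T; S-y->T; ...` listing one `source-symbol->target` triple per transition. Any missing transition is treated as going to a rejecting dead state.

start=q0; accept=q10; q0-a->q1; q0-b->q2; q1-a->q3; q1-b->q4; q2-a->q4; q2-b->q5; q3-a->q0; q3-b->q6; q4-a->q6; q4-b->q7; q5-a->q7; q5-b->q8; q6-a->q2; q6-b->q9; q7-a->q9; q7-b->q10; q8-a->q10; q8-b->q10; q9-a->q5; q9-b->q11; q10-a->q11; q10-b->q11; q11-a->q8; q11-b->q8

Run two small machines in parallel and take their product. The first has 3 states tracking the input length modulo 3; the second has 5 states tracking the count of `b`s, saturating at 4. A product state is a pair (one from each), accepting exactly when both do. After merging equivalent states the machine shrinks.
A 12-state machine:
          a    b  
>  q0     q1   q2 
   q1     q3   q4 
   q2     q4   q5 
   q3     q0   q6 
   q4     q6   q7 
   q5     q7   q8 
   q6     q2   q9 
   q7     q9  q10 
   q8    q10  q10 
   q9     q5  q11 
 * q10   q11  q11 
   q11    q8   q8 
(> = start, * = accepting)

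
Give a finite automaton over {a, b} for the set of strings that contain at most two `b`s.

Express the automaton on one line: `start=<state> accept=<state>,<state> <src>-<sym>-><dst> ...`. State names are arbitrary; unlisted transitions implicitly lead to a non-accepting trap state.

start=q0 accept=q0,q1,q2 q0-a->q0 q0-b->q1 q1-a->q1 q1-b->q2 q2-a->q2 q2-b->q3 q3-a->q3 q3-b->q3

Only the number of `b`s matters, and only up to 3. Make a chain q0 → q1 → q2 → q3 advanced by each `b` (with q3 absorbing); every other symbol self-loops. The accepting set is {q0, q1, q2}.
A 4-state machine:
        a   b  
>* q0   q0  q1 
 * q1   q1  q2 
 * q2   q2  q3 
   q3   q3  q3 
(> = start, * = accepting)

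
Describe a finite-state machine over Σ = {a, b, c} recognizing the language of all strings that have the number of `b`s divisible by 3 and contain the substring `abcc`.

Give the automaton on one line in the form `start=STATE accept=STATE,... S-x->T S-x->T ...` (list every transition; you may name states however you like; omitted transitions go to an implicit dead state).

Run two small machines in parallel and take their product. One (3 states) tracks the count of `b`s modulo 3; the other (5 states) tracks whether and how much of `abcc` has been seen. Each combined state is a pair, one component from each; accept when both components accept.
          a    b    c  
>  s0     s1   s2   s0 
   s1     s1   s3   s0 
   s2     s4   s5   s2 
   s3     s4   s5   s6 
   s4     s4   s7   s2 
   s5     s8   s0   s5 
   s6     s4   s5   s9 
   s7     s8   s0  s10 
   s8     s8  s11   s5 
   s9     s9  s12   s9 
   s10    s8   s0  s12 
   s11    s1   s2  s13 
   s12   s12  s14  s12 
   s13    s1   s2  s14 
 * s14   s14   s9  s14 
(> = start, * = accepting)

start=s0 accept=s14 s0-a->s1 s0-b->s2 s0-c->s0 s1-a->s1 s1-b->s3 s1-c->s0 s2-a->s4 s2-b->s5 s2-c->s2 s3-a->s4 s3-b->s5 s3-c->s6 s4-a->s4 s4-b->s7 s4-c->s2 s5-a->s8 s5-b->s0 s5-c->s5 s6-a->s4 s6-b->s5 s6-c->s9 s7-a->s8 s7-b->s0 s7-c->s10 s8-a->s8 s8-b->s11 s8-c->s5 s9-a->s9 s9-b->s12 s9-c->s9 s10-a->s8 s10-b->s0 s10-c->s12 s11-a->s1 s11-b->s2 s11-c->s13 s12-a->s12 s12-b->s14 s12-c->s12 s13-a->s1 s13-b->s2 s13-c->s14 s14-a->s14 s14-b->s9 s14-c->s14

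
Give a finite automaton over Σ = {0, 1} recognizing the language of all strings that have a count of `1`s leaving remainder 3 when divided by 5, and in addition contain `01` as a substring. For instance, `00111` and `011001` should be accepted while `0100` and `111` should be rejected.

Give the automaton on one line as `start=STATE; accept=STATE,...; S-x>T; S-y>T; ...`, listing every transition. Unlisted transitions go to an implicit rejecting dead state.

Build one automaton per condition and run them in lockstep. One (5 states) tracks the count of `1`s modulo 5; the other (3 states) tracks whether and how much of `01` has been seen. Each combined state is a pair, one component from each; accept when both components accept.
15 states suffice.
          0    1  
>  q0     q1   q2 
   q1     q1   q3 
   q2     q4   q5 
   q3     q3   q6 
   q4     q4   q6 
   q5     q7   q8 
   q6     q6   q9 
   q7     q7   q9 
   q8    q10  q11 
 * q9     q9  q12 
   q10   q10  q12 
   q11   q13   q0 
   q12   q12  q14 
   q13   q13  q14 
   q14   q14   q3 
(> = start, * = accepting)

start=q0; accept=q9; q0-0>q1; q0-1>q2; q1-0>q1; q1-1>q3; q2-0>q4; q2-1>q5; q3-0>q3; q3-1>q6; q4-0>q4; q4-1>q6; q5-0>q7; q5-1>q8; q6-0>q6; q6-1>q9; q7-0>q7; q7-1>q9; q8-0>q10; q8-1>q11; q9-0>q9; q9-1>q12; q10-0>q10; q10-1>q12; q11-0>q13; q11-1>q0; q12-0>q12; q12-1>q14; q13-0>q13; q13-1>q14; q14-0>q14; q14-1>q3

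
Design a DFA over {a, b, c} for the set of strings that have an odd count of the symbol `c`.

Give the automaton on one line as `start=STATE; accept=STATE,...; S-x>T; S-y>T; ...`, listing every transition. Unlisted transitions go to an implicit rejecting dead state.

start=s0; accept=s1; s0-a>s0; s0-b>s0; s0-c>s1; s1-a>s1; s1-b>s1; s1-c>s0

The only thing that matters is how many `c`s have appeared, reduced mod 2. Use one state per residue: s0 for 0, …, s1 for 1. Reading `c` moves to the next residue; anything else stays put. s1 is accepting.
With 2 states:
        a   b   c  
>  s0   s0  s0  s1 
 * s1   s1  s1  s0 
(> = start, * = accepting)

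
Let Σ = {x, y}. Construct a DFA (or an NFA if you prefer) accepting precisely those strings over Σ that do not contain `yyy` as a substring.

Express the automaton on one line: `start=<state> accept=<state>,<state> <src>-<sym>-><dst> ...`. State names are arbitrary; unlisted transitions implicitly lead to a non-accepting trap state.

This is the complement of 'contains `yyy`'. Use the same substring-matching states — q0 through q3 holding how much of `yyy` has just been matched — but flip the accepting set: everything except the trap q3 accepts.
A 4-state machine:
        x   y  
>* q0   q0  q1 
 * q1   q0  q2 
 * q2   q0  q3 
   q3   q3  q3 
(> = start, * = accepting)

start=q0 accept=q0,q1,q2 q0-x->q0 q0-y->q1 q1-x->q0 q1-y->q2 q2-x->q0 q2-y->q3 q3-x->q3 q3-y->q3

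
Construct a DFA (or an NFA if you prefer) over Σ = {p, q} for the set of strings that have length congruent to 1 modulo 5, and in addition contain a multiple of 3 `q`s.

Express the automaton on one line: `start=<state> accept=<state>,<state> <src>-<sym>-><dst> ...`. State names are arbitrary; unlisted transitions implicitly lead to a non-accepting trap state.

start=S0 accept=S1 S0-p->S1 S0-q->S2 S1-p->S3 S1-q->S4 S2-p->S4 S2-q->S5 S3-p->S6 S3-q->S7 S4-p->S7 S4-q->S8 S5-p->S8 S5-q->S6 S6-p->S9 S6-q->S10 S7-p->S10 S7-q->S11 S8-p->S11 S8-q->S9 S9-p->S0 S9-q->S12 S10-p->S12 S10-q->S13 S11-p->S13 S11-q->S0 S12-p->S2 S12-q->S14 S13-p->S14 S13-q->S1 S14-p->S5 S14-q->S3

Run two small machines in parallel and take their product. One (5 states) tracks the input length modulo 5; the other (3 states) tracks the count of `q`s modulo 3. Each combined state is a pair, one component from each; accept when both components accept.
15 states suffice.
          p    q  
>  S0     S1   S2 
 * S1     S3   S4 
   S2     S4   S5 
   S3     S6   S7 
   S4     S7   S8 
   S5     S8   S6 
   S6     S9  S10 
   S7    S10  S11 
   S8    S11   S9 
   S9     S0  S12 
   S10   S12  S13 
   S11   S13   S0 
   S12    S2  S14 
   S13   S14   S1 
   S14    S5   S3 
(> = start, * = accepting)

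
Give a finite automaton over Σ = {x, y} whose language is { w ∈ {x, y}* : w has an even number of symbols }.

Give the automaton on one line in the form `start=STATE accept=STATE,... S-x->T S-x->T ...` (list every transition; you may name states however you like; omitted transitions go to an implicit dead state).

Only the length mod 2 matters, so use a 2-cycle: from any state, every input symbol moves to the next state, wrapping B back to A. Mark A accepting.
       x  y 
>* A   B  B 
   B   A  A 
(> = start, * = accepting)

start=A accept=A A-x->B A-y->B B-x->A B-y->A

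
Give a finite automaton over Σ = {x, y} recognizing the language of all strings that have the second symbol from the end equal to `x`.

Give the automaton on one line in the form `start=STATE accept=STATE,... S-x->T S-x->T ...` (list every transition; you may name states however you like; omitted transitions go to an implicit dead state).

Because acceptance depends on a position counted from the end, the machine has to buffer the most recent 2 symbols. Make each state the string of the last up-to-2 symbols read; on input `x` shift the window left and append `x`. Accept when the buffered window has length 2 and begins with `x`.
7 states suffice.
        x   y  
>  q0   q1  q2 
   q1   q3  q4 
   q2   q5  q6 
 * q3   q3  q4 
 * q4   q5  q6 
   q5   q3  q4 
   q6   q5  q6 
(> = start, * = accepting)

start=q0 accept=q3,q4 q0-x->q1 q0-y->q2 q1-x->q3 q1-y->q4 q2-x->q5 q2-y->q6 q3-x->q3 q3-y->q4 q4-x->q5 q4-y->q6 q5-x->q3 q5-y->q4 q6-x->q5 q6-y->q6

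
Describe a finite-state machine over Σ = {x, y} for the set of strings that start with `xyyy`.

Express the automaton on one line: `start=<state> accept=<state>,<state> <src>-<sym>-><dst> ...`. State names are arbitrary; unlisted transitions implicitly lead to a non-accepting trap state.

start=S0 accept=S4 S0-x->S1 S0-y->S5 S1-x->S5 S1-y->S2 S2-x->S5 S2-y->S3 S3-x->S5 S3-y->S4 S4-x->S4 S4-y->S4 S5-x->S5 S5-y->S5

Check the first 4 symbols one by one: S0 through S3 record how many have matched `xyyy` so far; any wrong symbol goes to the dead state S5. After all 4 match we enter the accepting sink S4.
With 6 states:
        x   y  
>  S0   S1  S5 
   S1   S5  S2 
   S2   S5  S3 
   S3   S5  S4 
 * S4   S4  S4 
   S5   S5  S5 
(> = start, * = accepting)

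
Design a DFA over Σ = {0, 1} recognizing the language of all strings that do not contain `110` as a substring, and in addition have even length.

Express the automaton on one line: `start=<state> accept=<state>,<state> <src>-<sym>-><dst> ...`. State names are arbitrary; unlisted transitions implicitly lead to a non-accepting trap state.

Handle the two conditions separately and then intersect. The first has 4 states tracking partial matches of the forbidden pattern `110`; the second has 2 states tracking the input length modulo 2. A product state is a pair (one from each), accepting exactly when both do. Minimizing collapses redundant product states.
7 states suffice.
       0  1 
>* A   B  C 
   B   A  D 
   C   A  E 
 * D   B  F 
 * E   G  F 
   F   G  E 
   G   G  G 
(> = start, * = accepting)

start=A accept=A,D,E A-0->B A-1->C B-0->A B-1->D C-0->A C-1->E D-0->B D-1->F E-0->G E-1->F F-0->G F-1->E G-0->G G-1->G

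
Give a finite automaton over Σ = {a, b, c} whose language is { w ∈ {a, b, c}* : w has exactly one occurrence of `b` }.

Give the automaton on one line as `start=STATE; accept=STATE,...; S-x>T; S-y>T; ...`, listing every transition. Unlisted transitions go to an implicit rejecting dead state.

start=q0; accept=q1; q0-a>q0; q0-b>q1; q0-c>q0; q1-a>q1; q1-b>q2; q1-c>q1; q2-a>q2; q2-b>q2; q2-c>q2

Only the number of `b`s matters, and only up to 2. Make a chain q0 → q1 → q2 advanced by each `b` (with q2 absorbing); every other symbol self-loops. The accepting set is {q1}.
        a   b   c  
>  q0   q0  q1  q0 
 * q1   q1  q2  q1 
   q2   q2  q2  q2 
(> = start, * = accepting)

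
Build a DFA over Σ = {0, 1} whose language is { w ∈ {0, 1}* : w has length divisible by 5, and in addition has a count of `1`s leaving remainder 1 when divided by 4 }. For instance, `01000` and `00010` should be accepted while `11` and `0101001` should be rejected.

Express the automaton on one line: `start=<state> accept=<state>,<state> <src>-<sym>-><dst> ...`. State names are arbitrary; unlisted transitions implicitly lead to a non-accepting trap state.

Handle the two conditions separately and then intersect. One (5 states) tracks the input length modulo 5; the other (4 states) tracks the count of `1`s modulo 4. Each combined state is a pair, one component from each; accept when both components accept.
A 20-state machine:
       0  1 
>  A   B  C 
   B   D  E 
   C   E  F 
   D   G  H 
   E   H  I 
   F   I  J 
   G   K  L 
   H   L  M 
   I   M  N 
   J   N  K 
   K   A  O 
   L   O  P 
   M   P  Q 
   N   Q  A 
 * O   C  R 
   P   R  S 
   Q   S  B 
   R   F  T 
   S   T  D 
   T   J  G 
(> = start, * = accepting)

start=A accept=O A-0->B A-1->C B-0->D B-1->E C-0->E C-1->F D-0->G D-1->H E-0->H E-1->I F-0->I F-1->J G-0->K G-1->L H-0->L H-1->M I-0->M I-1->N J-0->N J-1->K K-0->A K-1->O L-0->O L-1->P M-0->P M-1->Q N-0->Q N-1->A O-0->C O-1->R P-0->R P-1->S Q-0->S Q-1->B R-0->F R-1->T S-0->T S-1->D T-0->J T-1->G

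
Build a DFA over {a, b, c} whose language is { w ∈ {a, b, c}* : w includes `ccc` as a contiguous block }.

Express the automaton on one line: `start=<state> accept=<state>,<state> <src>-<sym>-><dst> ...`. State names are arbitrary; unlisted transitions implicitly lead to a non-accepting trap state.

States q0..q2 record the length of the longest prefix of `ccc` that matches the current input suffix. Reaching q3 means `ccc` has been seen, and we stay there forever. Accept from q3.
A 4-state machine:
        a   b   c  
>  q0   q0  q0  q1 
   q1   q0  q0  q2 
   q2   q0  q0  q3 
 * q3   q3  q3  q3 
(> = start, * = accepting)

start=q0 accept=q3 q0-a->q0 q0-b->q0 q0-c->q1 q1-a->q0 q1-b->q0 q1-c->q2 q2-a->q0 q2-b->q0 q2-c->q3 q3-a->q3 q3-b->q3 q3-c->q3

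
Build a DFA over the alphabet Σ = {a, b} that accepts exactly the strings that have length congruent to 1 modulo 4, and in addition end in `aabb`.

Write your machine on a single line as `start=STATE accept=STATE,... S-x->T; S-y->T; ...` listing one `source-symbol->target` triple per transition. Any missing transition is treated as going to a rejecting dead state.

start=s0; accept=s16; s0-a->s1; s0-b->s2; s1-a->s3; s1-b->s4; s2-a->s5; s2-b->s4; s3-a->s6; s3-b->s7; s4-a->s8; s4-b->s9; s5-a->s6; s5-b->s9; s6-a->s10; s6-b->s11; s7-a->s12; s7-b->s13; s8-a->s10; s8-b->s0; s9-a->s12; s9-b->s0; s10-a->s14; s10-b->s15; s11-a->s1; s11-b->s16; s12-a->s14; s12-b->s2; s13-a->s1; s13-b->s2; s14-a->s3; s14-b->s17; s15-a->s5; s15-b->s18; s16-a->s5; s16-b->s4; s17-a->s8; s17-b->s19; s18-a->s8; s18-b->s9; s19-a->s12; s19-b->s0

Build one automaton per condition and run them in lockstep. The first has 4 states tracking the input length modulo 4; the second has 5 states tracking how much of the suffix `aabb` has currently been matched. A product state is a pair (one from each), accepting exactly when both do.
20 states suffice.
          a    b  
>  s0     s1   s2 
   s1     s3   s4 
   s2     s5   s4 
   s3     s6   s7 
   s4     s8   s9 
   s5     s6   s9 
   s6    s10  s11 
   s7    s12  s13 
   s8    s10   s0 
   s9    s12   s0 
   s10   s14  s15 
   s11    s1  s16 
   s12   s14   s2 
   s13    s1   s2 
   s14    s3  s17 
   s15    s5  s18 
 * s16    s5   s4 
   s17    s8  s19 
   s18    s8   s9 
   s19   s12   s0 
(> = start, * = accepting)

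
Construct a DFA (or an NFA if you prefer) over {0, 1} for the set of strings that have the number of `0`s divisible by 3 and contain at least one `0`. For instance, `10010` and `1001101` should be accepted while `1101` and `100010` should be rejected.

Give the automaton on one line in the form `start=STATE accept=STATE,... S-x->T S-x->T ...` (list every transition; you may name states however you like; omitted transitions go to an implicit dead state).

Handle the two conditions separately and then intersect. One (3 states) tracks the count of `0`s modulo 3; the other (3 states) tracks the count of `0`s, saturating at 2. Each combined state is a pair, one component from each; accept when both components accept. After merging equivalent states the machine shrinks.
With 4 states:
        0   1  
>  q0   q1  q0 
   q1   q2  q1 
   q2   q3  q2 
 * q3   q1  q3 
(> = start, * = accepting)

start=q0 accept=q3 q0-0->q1 q0-1->q0 q1-0->q2 q1-1->q1 q2-0->q3 q2-1->q2 q3-0->q1 q3-1->q3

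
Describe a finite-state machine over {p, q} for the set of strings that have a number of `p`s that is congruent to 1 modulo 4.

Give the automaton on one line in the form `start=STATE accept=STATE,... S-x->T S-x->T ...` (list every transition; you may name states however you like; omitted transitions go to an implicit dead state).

start=S0 accept=S1 S0-p->S1 S0-q->S0 S1-p->S2 S1-q->S1 S2-p->S3 S2-q->S2 S3-p->S0 S3-q->S3

Keep the running count of `p`s modulo 4: each `p` advances along the cycle S0 → S1 → S2 → S3 → S0 while other symbols loop. Accept at S1.
With 4 states:
        p   q  
>  S0   S1  S0 
 * S1   S2  S1 
   S2   S3  S2 
   S3   S0  S3 
(> = start, * = accepting)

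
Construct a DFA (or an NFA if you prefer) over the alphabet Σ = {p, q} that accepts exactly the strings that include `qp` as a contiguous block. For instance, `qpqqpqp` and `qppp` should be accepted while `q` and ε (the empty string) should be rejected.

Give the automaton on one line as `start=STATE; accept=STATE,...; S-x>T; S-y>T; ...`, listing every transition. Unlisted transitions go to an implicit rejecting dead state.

Track how much of `qp` has been matched so far: state S0 is no progress, S2 is the absorbing accept state reached once `qp` has occurred. Intermediate states record partial matches; on a mismatch, fall back to the longest reusable overlap.
A 3-state machine:
        p   q  
>  S0   S0  S1 
   S1   S2  S1 
 * S2   S2  S2 
(> = start, * = accepting)

start=S0; accept=S2; S0-p>S0; S0-q>S1; S1-p>S2; S1-q>S1; S2-p>S2; S2-q>S2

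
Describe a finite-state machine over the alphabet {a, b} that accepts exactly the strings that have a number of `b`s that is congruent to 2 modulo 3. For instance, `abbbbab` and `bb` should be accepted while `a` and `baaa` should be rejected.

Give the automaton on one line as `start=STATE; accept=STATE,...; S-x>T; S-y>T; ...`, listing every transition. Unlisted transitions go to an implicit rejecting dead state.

start=s0; accept=s2; s0-a>s0; s0-b>s1; s1-a>s1; s1-b>s2; s2-a>s2; s2-b>s0

The only thing that matters is how many `b`s have appeared, reduced mod 3. Use one state per residue: s0 for 0, …, s2 for 2. Reading `b` moves to the next residue; anything else stays put. s2 is accepting.
3 states suffice.
        a   b  
>  s0   s0  s1 
   s1   s1  s2 
 * s2   s2  s0 
(> = start, * = accepting)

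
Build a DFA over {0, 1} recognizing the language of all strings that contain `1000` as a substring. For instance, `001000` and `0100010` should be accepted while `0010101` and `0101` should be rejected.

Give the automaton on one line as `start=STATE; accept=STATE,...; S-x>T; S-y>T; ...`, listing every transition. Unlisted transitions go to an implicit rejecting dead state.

start=q0; accept=q4; q0-0>q0; q0-1>q1; q1-0>q2; q1-1>q1; q2-0>q3; q2-1>q1; q3-0>q4; q3-1>q1; q4-0>q4; q4-1>q4

States q0..q3 record the length of the longest prefix of `1000` that matches the current input suffix. Reaching q4 means `1000` has been seen, and we stay there forever. Accept from q4.
        0   1  
>  q0   q0  q1 
   q1   q2  q1 
   q2   q3  q1 
   q3   q4  q1 
 * q4   q4  q4 
(> = start, * = accepting)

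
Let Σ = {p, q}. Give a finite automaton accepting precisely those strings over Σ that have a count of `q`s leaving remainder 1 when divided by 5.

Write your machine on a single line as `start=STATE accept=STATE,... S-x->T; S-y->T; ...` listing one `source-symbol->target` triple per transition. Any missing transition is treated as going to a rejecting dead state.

start=s0; accept=s1; s0-p->s0; s0-q->s1; s1-p->s1; s1-q->s2; s2-p->s2; s2-q->s3; s3-p->s3; s3-q->s4; s4-p->s4; s4-q->s0

Keep the running count of `q`s modulo 5: each `q` advances along the cycle s0 → s1 → s2 → s3 → s4 → s0 while other symbols loop. Accept at s1.
5 states suffice.
        p   q  
>  s0   s0  s1 
 * s1   s1  s2 
   s2   s2  s3 
   s3   s3  s4 
   s4   s4  s0 
(> = start, * = accepting)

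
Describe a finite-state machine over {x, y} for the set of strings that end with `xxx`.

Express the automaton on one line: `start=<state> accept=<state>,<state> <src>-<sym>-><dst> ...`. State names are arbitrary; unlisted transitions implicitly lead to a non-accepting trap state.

Let each state record the length of the longest suffix of the input read so far that is also a prefix of `xxx`. q1 means the last symbol is `x`; q2 means the last 2 symbols are `xx`; q3 means the last 3 symbols are `xxx`. Accept only at q3, where the string currently ends in `xxx`.
A 4-state machine:
        x   y  
>  q0   q1  q0 
   q1   q2  q0 
   q2   q3  q0 
 * q3   q3  q0 
(> = start, * = accepting)

start=q0 accept=q3 q0-x->q1 q0-y->q0 q1-x->q2 q1-y->q0 q2-x->q3 q2-y->q0 q3-x->q3 q3-y->q0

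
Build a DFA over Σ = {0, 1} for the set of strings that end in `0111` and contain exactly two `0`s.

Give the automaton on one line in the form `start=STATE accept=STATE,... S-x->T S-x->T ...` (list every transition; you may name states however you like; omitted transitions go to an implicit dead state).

start=q0 accept=q6 q0-0->q1 q0-1->q0 q1-0->q2 q1-1->q1 q2-0->q3 q2-1->q4 q3-0->q3 q3-1->q3 q4-0->q3 q4-1->q5 q5-0->q3 q5-1->q6 q6-0->q3 q6-1->q3

Run two small machines in parallel and take their product. One (5 states) tracks how much of the suffix `0111` has currently been matched; the other (4 states) tracks the count of `0`s, saturating at 3. Each combined state is a pair, one component from each; accept when both components accept. After merging equivalent states the machine shrinks.
        0   1  
>  q0   q1  q0 
   q1   q2  q1 
   q2   q3  q4 
   q3   q3  q3 
   q4   q3  q5 
   q5   q3  q6 
 * q6   q3  q3 
(> = start, * = accepting)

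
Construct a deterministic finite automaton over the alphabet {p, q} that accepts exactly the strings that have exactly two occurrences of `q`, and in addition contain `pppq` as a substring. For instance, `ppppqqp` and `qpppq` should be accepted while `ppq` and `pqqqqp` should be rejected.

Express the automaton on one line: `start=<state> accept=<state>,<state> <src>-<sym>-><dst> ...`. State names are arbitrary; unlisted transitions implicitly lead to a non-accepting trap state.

start=A accept=J A-p->B A-q->C B-p->D B-q->C C-p->E C-q->F D-p->G D-q->C E-p->H E-q->F F-p->F F-q->F G-p->G G-q->I H-p->I H-q->F I-p->I I-q->J J-p->J J-q->F

Run two small machines in parallel and take their product. One (4 states) tracks the count of `q`s, saturating at 3; the other (5 states) tracks whether and how much of `pppq` has been seen. Each combined state is a pair, one component from each; accept when both components accept. After merging equivalent states the machine shrinks.
       p  q 
>  A   B  C 
   B   D  C 
   C   E  F 
   D   G  C 
   E   H  F 
   F   F  F 
   G   G  I 
   H   I  F 
   I   I  J 
 * J   J  F 
(> = start, * = accepting)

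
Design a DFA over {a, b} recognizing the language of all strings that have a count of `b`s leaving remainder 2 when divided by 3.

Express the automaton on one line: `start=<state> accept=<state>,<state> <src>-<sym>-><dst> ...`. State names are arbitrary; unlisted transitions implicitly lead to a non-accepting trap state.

Keep the running count of `b`s modulo 3: each `b` advances along the cycle q0 → q1 → q2 → q0 while other symbols loop. Accept at q2.
A 3-state machine:
        a   b  
>  q0   q0  q1 
   q1   q1  q2 
 * q2   q2  q0 
(> = start, * = accepting)

start=q0 accept=q2 q0-a->q0 q0-b->q1 q1-a->q1 q1-b->q2 q2-a->q2 q2-b->q0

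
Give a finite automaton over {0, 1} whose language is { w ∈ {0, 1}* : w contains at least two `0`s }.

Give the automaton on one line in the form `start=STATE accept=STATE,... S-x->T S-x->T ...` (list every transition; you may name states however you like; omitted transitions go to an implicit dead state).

start=A accept=C,D A-0->B A-1->A B-0->C B-1->B C-0->D C-1->C D-0->D D-1->D

Count `0`s, saturating at 3: states A through C mean 0 through 2 `0`s seen; D means more than 2. Each `0` increments (capped at D); other symbols loop. Accept from {C, D}.
A 4-state machine:
       0  1 
>  A   B  A 
   B   C  B 
 * C   D  C 
 * D   D  D 
(> = start, * = accepting)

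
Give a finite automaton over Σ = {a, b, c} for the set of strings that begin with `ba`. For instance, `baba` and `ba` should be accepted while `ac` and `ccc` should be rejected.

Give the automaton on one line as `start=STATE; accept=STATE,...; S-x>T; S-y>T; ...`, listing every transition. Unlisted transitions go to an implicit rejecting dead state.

start=q0; accept=q2; q0-a>q3; q0-b>q1; q0-c>q3; q1-a>q2; q1-b>q3; q1-c>q3; q2-a>q2; q2-b>q2; q2-c>q2; q3-a>q3; q3-b>q3; q3-c>q3

Check the first 2 symbols one by one: q0 through q1 record how many have matched `ba` so far; any wrong symbol goes to the dead state q3. After all 2 match we enter the accepting sink q2.
With 4 states:
        a   b   c  
>  q0   q3  q1  q3 
   q1   q2  q3  q3 
 * q2   q2  q2  q2 
   q3   q3  q3  q3 
(> = start, * = accepting)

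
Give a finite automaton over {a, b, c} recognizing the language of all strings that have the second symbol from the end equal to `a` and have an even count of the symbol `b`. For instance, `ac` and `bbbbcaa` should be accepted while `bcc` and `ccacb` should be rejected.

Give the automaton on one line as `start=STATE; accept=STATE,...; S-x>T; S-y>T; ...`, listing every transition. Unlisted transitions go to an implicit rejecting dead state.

Run two small machines in parallel and take their product. The first has 13 states tracking the last 2 symbols read; the second has 2 states tracking the count of `b`s modulo 2. A product state is a pair (one from each), accepting exactly when both do. After merging equivalent states the machine shrinks.
With 6 states:
        a   b   c  
>  S0   S1  S2  S0 
   S1   S3  S2  S4 
   S2   S5  S0  S2 
 * S3   S3  S2  S4 
 * S4   S1  S2  S0 
   S5   S5  S4  S2 
(> = start, * = accepting)

start=S0; accept=S3,S4; S0-a>S1; S0-b>S2; S0-c>S0; S1-a>S3; S1-b>S2; S1-c>S4; S2-a>S5; S2-b>S0; S2-c>S2; S3-a>S3; S3-b>S2; S3-c>S4; S4-a>S1; S4-b>S2; S4-c>S0; S5-a>S5; S5-b>S4; S5-c>S2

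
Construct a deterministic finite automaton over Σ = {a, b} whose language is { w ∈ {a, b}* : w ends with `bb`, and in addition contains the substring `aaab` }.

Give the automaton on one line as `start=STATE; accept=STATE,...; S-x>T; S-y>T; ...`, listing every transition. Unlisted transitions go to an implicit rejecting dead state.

Run two small machines in parallel and take their product. One (3 states) tracks how much of the suffix `bb` has currently been matched; the other (5 states) tracks whether and how much of `aaab` has been seen. Each combined state is a pair, one component from each; accept when both components accept. After merging equivalent states the machine shrinks.
With 6 states:
        a   b  
>  S0   S1  S0 
   S1   S2  S0 
   S2   S3  S0 
   S3   S3  S4 
   S4   S3  S5 
 * S5   S3  S5 
(> = start, * = accepting)

start=S0; accept=S5; S0-a>S1; S0-b>S0; S1-a>S2; S1-b>S0; S2-a>S3; S2-b>S0; S3-a>S3; S3-b>S4; S4-a>S3; S4-b>S5; S5-a>S3; S5-b>S5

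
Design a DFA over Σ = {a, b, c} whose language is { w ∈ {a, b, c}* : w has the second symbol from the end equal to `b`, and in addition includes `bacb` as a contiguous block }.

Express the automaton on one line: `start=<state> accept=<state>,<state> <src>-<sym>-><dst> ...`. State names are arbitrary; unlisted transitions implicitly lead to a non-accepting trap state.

start=s0 accept=s5,s6 s0-a->s0 s0-b->s1 s0-c->s0 s1-a->s2 s1-b->s1 s1-c->s0 s2-a->s0 s2-b->s1 s2-c->s3 s3-a->s0 s3-b->s4 s3-c->s0 s4-a->s5 s4-b->s6 s4-c->s5 s5-a->s7 s5-b->s4 s5-c->s7 s6-a->s5 s6-b->s6 s6-c->s5 s7-a->s7 s7-b->s4 s7-c->s7

Handle the two conditions separately and then intersect. One (13 states) tracks the last 2 symbols read; the other (5 states) tracks whether and how much of `bacb` has been seen. Each combined state is a pair, one component from each; accept when both components accept. Minimizing collapses redundant product states.
        a   b   c  
>  s0   s0  s1  s0 
   s1   s2  s1  s0 
   s2   s0  s1  s3 
   s3   s0  s4  s0 
   s4   s5  s6  s5 
 * s5   s7  s4  s7 
 * s6   s5  s6  s5 
   s7   s7  s4  s7 
(> = start, * = accepting)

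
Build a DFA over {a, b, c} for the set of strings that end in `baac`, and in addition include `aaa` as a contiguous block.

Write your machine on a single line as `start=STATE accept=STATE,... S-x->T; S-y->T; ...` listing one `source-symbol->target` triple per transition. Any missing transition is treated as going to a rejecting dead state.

start=q0; accept=q7; q0-a->q1; q0-b->q0; q0-c->q0; q1-a->q2; q1-b->q0; q1-c->q0; q2-a->q3; q2-b->q0; q2-c->q0; q3-a->q3; q3-b->q4; q3-c->q3; q4-a->q5; q4-b->q4; q4-c->q3; q5-a->q6; q5-b->q4; q5-c->q3; q6-a->q3; q6-b->q4; q6-c->q7; q7-a->q3; q7-b->q4; q7-c->q3

Build one automaton per condition and run them in lockstep. The first has 5 states tracking how much of the suffix `baac` has currently been matched; the second has 4 states tracking whether and how much of `aaa` has been seen. A product state is a pair (one from each), accepting exactly when both do. Minimizing collapses redundant product states.
        a   b   c  
>  q0   q1  q0  q0 
   q1   q2  q0  q0 
   q2   q3  q0  q0 
   q3   q3  q4  q3 
   q4   q5  q4  q3 
   q5   q6  q4  q3 
   q6   q3  q4  q7 
 * q7   q3  q4  q3 
(> = start, * = accepting)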